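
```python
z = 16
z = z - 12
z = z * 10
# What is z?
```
Trace:
  z=16
  z=4
  z=40

Final answer: 40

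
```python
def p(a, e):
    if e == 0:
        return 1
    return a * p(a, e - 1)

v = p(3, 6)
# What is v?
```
Call trace:
p(a=3, e=6)
  p(a=3, e=5)
    p(a=3, e=4)
      p(a=3, e=3)
        p(a=3, e=2)
          p(a=3, e=1)
            p(a=3, e=0)
            -> return 1
          -> return 3
        -> return 9
      -> return 27
    -> return 81
  -> return 243
-> return 729

Final answer: 729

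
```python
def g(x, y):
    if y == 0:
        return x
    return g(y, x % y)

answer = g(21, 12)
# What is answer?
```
Call trace:
g(x=21, y=12)
  g(x=12, y=9)
    g(x=9, y=3)
      g(x=3, y=0)
      -> return 3
    -> return 3
  -> return 3
-> return 3

Final answer: 3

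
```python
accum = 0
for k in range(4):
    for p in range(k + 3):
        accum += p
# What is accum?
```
Trace:
  accum=0
  accum=0, k=0, p=0
  accum=1, k=0, p=1
  accum=3, k=0, p=2
  accum=3, k=1, p=0
  accum=4, k=1, p=1
  accum=6, k=1, p=2
  accum=9, k=1, p=3
  accum=9, k=2, p=0
  accum=10, k=2, p=1
  accum=12, k=2, p=2
  accum=15, k=2, p=3
  accum=19, k=2, p=4
  accum=19, k=3, p=0
  accum=20, k=3, p=1
  accum=22, k=3, p=2
  accum=25, k=3, p=3
  accum=29, k=3, p=4
  accum=34, k=3, p=5

Final answer: 34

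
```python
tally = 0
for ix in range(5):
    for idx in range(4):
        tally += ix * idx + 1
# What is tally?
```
Trace:
  tally=0
  tally=1, ix=0, idx=0
  tally=2, ix=0, idx=1
  tally=3, ix=0, idx=2
  tally=4, ix=0, idx=3
  tally=5, ix=1, idx=0
  tally=7, ix=1, idx=1
  tally=10, ix=1, idx=2
  tally=14, ix=1, idx=3
  tally=15, ix=2, idx=0
  tally=18, ix=2, idx=1
  tally=23, ix=2, idx=2
  tally=30, ix=2, idx=3
  tally=31, ix=3, idx=0
  tally=35, ix=3, idx=1
  tally=42, ix=3, idx=2
  tally=52, ix=3, idx=3
  tally=53, ix=4, idx=0
  tally=58, ix=4, idx=1
  tally=67, ix=4, idx=2
  tally=80, ix=4, idx=3

Final answer: 80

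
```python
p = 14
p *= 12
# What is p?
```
Trace:
  p=14
  p=168

Final answer: 168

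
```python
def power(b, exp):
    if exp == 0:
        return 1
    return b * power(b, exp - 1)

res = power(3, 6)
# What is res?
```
Call trace:
power(b=3, exp=6)
  power(b=3, exp=5)
    power(b=3, exp=4)
      power(b=3, exp=3)
        power(b=3, exp=2)
          power(b=3, exp=1)
            power(b=3, exp=0)
            -> return 1
          -> return 3
        -> return 9
      -> return 27
    -> return 81
  -> return 243
-> return 729

Final answer: 729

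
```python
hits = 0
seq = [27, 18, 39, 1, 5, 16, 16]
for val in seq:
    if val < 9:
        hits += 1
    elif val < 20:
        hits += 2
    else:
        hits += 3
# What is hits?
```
Trace:
  hits=0
  hits=3, val=27
  hits=5, val=18
  hits=8, val=39
  hits=9, val=1
  hits=10, val=5
  hits=12, val=16
  hits=14, val=16

Final answer: 14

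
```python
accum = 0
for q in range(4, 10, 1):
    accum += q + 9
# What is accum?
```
Trace:
  accum=0
  accum=13, q=4
  accum=27, q=5
  accum=42, q=6
  accum=58, q=7
  accum=75, q=8
  accum=93, q=9

Final answer: 93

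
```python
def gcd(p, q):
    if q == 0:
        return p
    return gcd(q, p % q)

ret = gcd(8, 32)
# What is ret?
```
Call trace:
gcd(p=8, q=32)
  gcd(p=32, q=8)
    gcd(p=8, q=0)
    -> return 8
  -> return 8
-> return 8

Final answer: 8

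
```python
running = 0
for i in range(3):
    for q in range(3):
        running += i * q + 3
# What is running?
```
Trace:
  running=0
  running=3, i=0, q=0
  running=6, i=0, q=1
  running=9, i=0, q=2
  running=12, i=1, q=0
  running=16, i=1, q=1
  running=21, i=1, q=2
  running=24, i=2, q=0
  running=29, i=2, q=1
  running=36, i=2, q=2

Final answer: 36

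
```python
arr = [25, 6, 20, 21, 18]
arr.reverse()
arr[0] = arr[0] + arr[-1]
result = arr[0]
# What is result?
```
Trace:
  arr=[25, 6, 20, 21, 18]
  arr=[18, 21, 20, 6, 25]
  arr=[43, 21, 20, 6, 25]
  arr=[43, 21, 20, 6, 25], result=43

Final answer: 43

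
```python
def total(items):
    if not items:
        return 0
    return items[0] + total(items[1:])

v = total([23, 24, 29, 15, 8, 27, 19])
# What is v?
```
Call trace:
total(items=[23, 24, 29, 15, 8, 27, 19])
  total(items=[24, 29, 15, 8, 27, 19])
    total(items=[29, 15, 8, 27, 19])
      total(items=[15, 8, 27, 19])
        total(items=[8, 27, 19])
          total(items=[27, 19])
            total(items=[19])
              total(items=[])
              -> return 0
            -> return 19
          -> return 46
        -> return 54
      -> return 69
    -> return 98
  -> return 122
-> return 145

Final answer: 145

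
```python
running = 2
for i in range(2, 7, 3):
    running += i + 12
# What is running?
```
Trace:
  running=2
  running=16, i=2
  running=33, i=5

Final answer: 33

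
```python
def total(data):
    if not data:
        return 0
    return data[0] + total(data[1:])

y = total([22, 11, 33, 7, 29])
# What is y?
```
Call trace:
total(data=[22, 11, 33, 7, 29])
  total(data=[11, 33, 7, 29])
    total(data=[33, 7, 29])
      total(data=[7, 29])
        total(data=[29])
          total(data=[])
          -> return 0
        -> return 29
      -> return 36
    -> return 69
  -> return 80
-> return 102

Final answer: 102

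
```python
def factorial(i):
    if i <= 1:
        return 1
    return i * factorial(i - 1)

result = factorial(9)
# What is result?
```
Call trace:
factorial(i=9)
  factorial(i=8)
    factorial(i=7)
      factorial(i=6)
        factorial(i=5)
          factorial(i=4)
            factorial(i=3)
              factorial(i=2)
                factorial(i=1)
                -> return 1
              -> return 2
            -> return 6
          -> return 24
        -> return 120
      -> return 720
    -> return 5040
  -> return 40320
-> return 362880

Final answer: 362880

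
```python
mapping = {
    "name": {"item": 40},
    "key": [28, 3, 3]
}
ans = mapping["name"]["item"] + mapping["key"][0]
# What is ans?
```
Trace:
  mapping={'name': {'item': 40}, 'key': [28, 3, 3]}
  mapping={'name': {'item': 40}, 'key': [28, 3, 3]}, ans=68

Final answer: 68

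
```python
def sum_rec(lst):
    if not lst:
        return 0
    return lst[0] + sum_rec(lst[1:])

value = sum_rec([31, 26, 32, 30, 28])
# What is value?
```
Call trace:
sum_rec(lst=[31, 26, 32, 30, 28])
  sum_rec(lst=[26, 32, 30, 28])
    sum_rec(lst=[32, 30, 28])
      sum_rec(lst=[30, 28])
        sum_rec(lst=[28])
          sum_rec(lst=[])
          -> return 0
        -> return 28
      -> return 58
    -> return 90
  -> return 116
-> return 147

Final answer: 147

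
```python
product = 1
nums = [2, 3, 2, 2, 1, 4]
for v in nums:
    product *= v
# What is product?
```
Trace:
  product=1
  product=2, v=2
  product=6, v=3
  product=12, v=2
  product=24, v=2
  product=24, v=1
  product=96, v=4

Final answer: 96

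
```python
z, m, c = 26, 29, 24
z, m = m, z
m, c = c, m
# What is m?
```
Trace:
  z=26, m=29, c=24
  z=29, m=26, c=24
  z=29, m=24, c=26

Final answer: 24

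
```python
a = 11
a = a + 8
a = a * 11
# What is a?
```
Trace:
  a=11
  a=19
  a=209

Final answer: 209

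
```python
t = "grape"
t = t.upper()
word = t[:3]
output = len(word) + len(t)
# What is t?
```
Trace:
  t='grape'
  t='GRAPE'
  t='GRAPE', word='GRA'
  t='GRAPE', word='GRA', output=8

Final answer: 'GRAPE'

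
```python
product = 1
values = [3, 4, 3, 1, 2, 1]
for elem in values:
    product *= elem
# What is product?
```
Trace:
  product=1
  product=3, elem=3
  product=12, elem=4
  product=36, elem=3
  product=36, elem=1
  product=72, elem=2
  product=72, elem=1

Final answer: 72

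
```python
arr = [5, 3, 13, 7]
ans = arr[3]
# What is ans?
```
Trace:
  arr=[5, 3, 13, 7]
  arr=[5, 3, 13, 7], ans=7

Final answer: 7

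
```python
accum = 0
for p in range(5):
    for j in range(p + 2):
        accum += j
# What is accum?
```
Trace:
  accum=0
  accum=0, p=0, j=0
  accum=1, p=0, j=1
  accum=1, p=1, j=0
  accum=2, p=1, j=1
  accum=4, p=1, j=2
  accum=4, p=2, j=0
  accum=5, p=2, j=1
  accum=7, p=2, j=2
  accum=10, p=2, j=3
  accum=10, p=3, j=0
  accum=11, p=3, j=1
  accum=13, p=3, j=2
  accum=16, p=3, j=3
  accum=20, p=3, j=4
  accum=20, p=4, j=0
  accum=21, p=4, j=1
  accum=23, p=4, j=2
  accum=26, p=4, j=3
  accum=30, p=4, j=4
  accum=35, p=4, j=5

Final answer: 35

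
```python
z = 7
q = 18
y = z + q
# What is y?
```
Trace:
  z=7
  z=7, q=18
  z=7, q=18, y=25

Final answer: 25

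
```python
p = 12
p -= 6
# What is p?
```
Trace:
  p=12
  p=6

Final answer: 6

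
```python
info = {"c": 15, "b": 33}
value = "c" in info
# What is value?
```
Trace:
  info={'c': 15, 'b': 33}
  info={'c': 15, 'b': 33}, value=True

Final answer: True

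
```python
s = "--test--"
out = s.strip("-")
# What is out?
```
Trace:
  s='--test--'
  s='--test--', out='test'

Final answer: 'test'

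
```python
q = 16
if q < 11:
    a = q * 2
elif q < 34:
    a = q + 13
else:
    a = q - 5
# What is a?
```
Trace:
  q=16
  q=16, a=29

Final answer: 29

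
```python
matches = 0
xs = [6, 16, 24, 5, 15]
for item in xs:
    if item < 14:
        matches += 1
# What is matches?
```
Trace:
  matches=0
  matches=1, item=6
  matches=1, item=16
  matches=1, item=24
  matches=2, item=5
  matches=2, item=15

Final answer: 2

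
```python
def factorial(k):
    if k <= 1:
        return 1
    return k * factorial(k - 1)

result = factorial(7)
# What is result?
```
Call trace:
factorial(k=7)
  factorial(k=6)
    factorial(k=5)
      factorial(k=4)
        factorial(k=3)
          factorial(k=2)
            factorial(k=1)
            -> return 1
          -> return 2
        -> return 6
      -> return 24
    -> return 120
  -> return 720
-> return 5040

Final answer: 5040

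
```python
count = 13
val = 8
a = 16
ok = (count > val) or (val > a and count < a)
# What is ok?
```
Trace:
  count=13
  count=13, val=8
  count=13, val=8, a=16
  count=13, val=8, a=16, ok=True

Final answer: True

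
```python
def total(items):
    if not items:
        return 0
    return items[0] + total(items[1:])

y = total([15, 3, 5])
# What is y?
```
Call trace:
total(items=[15, 3, 5])
  total(items=[3, 5])
    total(items=[5])
      total(items=[])
      -> return 0
    -> return 5
  -> return 8
-> return 23

Final answer: 23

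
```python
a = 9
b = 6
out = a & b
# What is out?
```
Trace:
  a=9
  a=9, b=6
  a=9, b=6, out=0

Final answer: 0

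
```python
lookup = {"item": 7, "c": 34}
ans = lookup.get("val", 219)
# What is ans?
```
Trace:
  lookup={'item': 7, 'c': 34}
  lookup={'item': 7, 'c': 34}, ans=219

Final answer: 219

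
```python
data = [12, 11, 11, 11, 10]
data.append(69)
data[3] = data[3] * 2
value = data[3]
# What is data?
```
Trace:
  data=[12, 11, 11, 11, 10]
  data=[12, 11, 11, 11, 10, 69]
  data=[12, 11, 11, 22, 10, 69]
  data=[12, 11, 11, 22, 10, 69], value=22

Final answer: [12, 11, 11, 22, 10, 69]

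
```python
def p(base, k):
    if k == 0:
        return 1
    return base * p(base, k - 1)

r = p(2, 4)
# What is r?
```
Call trace:
p(base=2, k=4)
  p(base=2, k=3)
    p(base=2, k=2)
      p(base=2, k=1)
        p(base=2, k=0)
        -> return 1
      -> return 2
    -> return 4
  -> return 8
-> return 16

Final answer: 16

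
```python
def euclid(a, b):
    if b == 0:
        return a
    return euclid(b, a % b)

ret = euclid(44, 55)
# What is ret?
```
Call trace:
euclid(a=44, b=55)
  euclid(a=55, b=44)
    euclid(a=44, b=11)
      euclid(a=11, b=0)
      -> return 11
    -> return 11
  -> return 11
-> return 11

Final answer: 11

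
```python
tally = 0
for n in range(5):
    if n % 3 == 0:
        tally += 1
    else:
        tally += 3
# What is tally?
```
Trace:
  tally=0
  tally=1, n=0
  tally=4, n=1
  tally=7, n=2
  tally=8, n=3
  tally=11, n=4

Final answer: 11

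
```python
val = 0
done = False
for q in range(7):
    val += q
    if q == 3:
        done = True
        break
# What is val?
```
Trace:
  val=0
  val=0, done=False
  val=0, done=False, q=0
  val=1, done=False, q=1
  val=3, done=False, q=2
  val=6, done=True, q=3

Final answer: 6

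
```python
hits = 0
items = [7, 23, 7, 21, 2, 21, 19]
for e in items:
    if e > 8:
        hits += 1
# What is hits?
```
Trace:
  hits=0
  hits=0, e=7
  hits=1, e=23
  hits=1, e=7
  hits=2, e=21
  hits=2, e=2
  hits=3, e=21
  hits=4, e=19

Final answer: 4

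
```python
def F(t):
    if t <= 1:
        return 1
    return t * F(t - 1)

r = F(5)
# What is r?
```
Call trace:
F(t=5)
  F(t=4)
    F(t=3)
      F(t=2)
        F(t=1)
        -> return 1
      -> return 2
    -> return 6
  -> return 24
-> return 120

Final answer: 120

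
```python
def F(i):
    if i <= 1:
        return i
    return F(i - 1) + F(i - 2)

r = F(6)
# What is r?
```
Call trace (a repeated sub-call is expanded the first time; later identical calls just restate its return value):
F(i=6)
  F(i=5)
    F(i=4)
      F(i=3)
        F(i=2)
          F(i=1)
          -> return 1
          F(i=0)
          -> return 0
        -> return 1
        F(i=1)
        -> return 1
      -> return 2
      F(i=2) -> return 1  (same call as traced above)
    -> return 3
    F(i=3) -> return 2  (same call as traced above)
  -> return 5
  F(i=4) -> return 3  (same call as traced above)
-> return 8

Final answer: 8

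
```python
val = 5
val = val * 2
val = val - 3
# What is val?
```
Trace:
  val=5
  val=10
  val=7

Final answer: 7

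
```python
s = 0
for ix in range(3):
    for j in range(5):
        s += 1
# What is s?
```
Trace:
  s=0
  s=1, ix=0, j=0
  s=2, ix=0, j=1
  s=3, ix=0, j=2
  s=4, ix=0, j=3
  s=5, ix=0, j=4
  s=6, ix=1, j=0
  s=7, ix=1, j=1
  s=8, ix=1, j=2
  s=9, ix=1, j=3
  s=10, ix=1, j=4
  s=11, ix=2, j=0
  s=12, ix=2, j=1
  s=13, ix=2, j=2
  s=14, ix=2, j=3
  s=15, ix=2, j=4

Final answer: 15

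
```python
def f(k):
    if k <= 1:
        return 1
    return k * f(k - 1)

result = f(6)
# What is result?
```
Call trace:
f(k=6)
  f(k=5)
    f(k=4)
      f(k=3)
        f(k=2)
          f(k=1)
          -> return 1
        -> return 2
      -> return 6
    -> return 24
  -> return 120
-> return 720

Final answer: 720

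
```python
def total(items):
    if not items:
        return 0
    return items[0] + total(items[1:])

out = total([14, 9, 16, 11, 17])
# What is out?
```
Call trace:
total(items=[14, 9, 16, 11, 17])
  total(items=[9, 16, 11, 17])
    total(items=[16, 11, 17])
      total(items=[11, 17])
        total(items=[17])
          total(items=[])
          -> return 0
        -> return 17
      -> return 28
    -> return 44
  -> return 53
-> return 67

Final answer: 67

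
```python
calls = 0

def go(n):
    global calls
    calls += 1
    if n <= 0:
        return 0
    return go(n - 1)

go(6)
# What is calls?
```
Call trace:
go(n=6)
  go(n=5)
    go(n=4)
      go(n=3)
        go(n=2)
          go(n=1)
            go(n=0)
            -> return 0
          -> return 0
        -> return 0
      -> return 0
    -> return 0
  -> return 0
-> return 0

calls is incremented once per call. go is entered once for each n = 6, 5, 4, 3, 2, 1, 0 (the n <= 0 call returns without recursing), i.e. 6 + 1 calls.
calls = 7

Final answer: 7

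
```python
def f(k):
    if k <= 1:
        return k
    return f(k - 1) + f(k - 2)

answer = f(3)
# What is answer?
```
Call trace:
f(k=3)
  f(k=2)
    f(k=1)
    -> return 1
    f(k=0)
    -> return 0
  -> return 1
  f(k=1)
  -> return 1
-> return 2

Final answer: 2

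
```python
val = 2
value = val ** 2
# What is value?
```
Trace:
  val=2
  val=2, value=4

Final answer: 4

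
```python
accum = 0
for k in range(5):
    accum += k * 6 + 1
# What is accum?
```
Trace:
  accum=0
  accum=1, k=0
  accum=8, k=1
  accum=21, k=2
  accum=40, k=3
  accum=65, k=4

Final answer: 65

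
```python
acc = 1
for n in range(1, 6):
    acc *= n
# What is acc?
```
Trace:
  acc=1
  acc=1, n=1
  acc=2, n=2
  acc=6, n=3
  acc=24, n=4
  acc=120, n=5

Final answer: 120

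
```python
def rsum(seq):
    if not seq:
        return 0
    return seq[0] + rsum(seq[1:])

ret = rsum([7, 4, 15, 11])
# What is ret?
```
Call trace:
rsum(seq=[7, 4, 15, 11])
  rsum(seq=[4, 15, 11])
    rsum(seq=[15, 11])
      rsum(seq=[11])
        rsum(seq=[])
        -> return 0
      -> return 11
    -> return 26
  -> return 30
-> return 37

Final answer: 37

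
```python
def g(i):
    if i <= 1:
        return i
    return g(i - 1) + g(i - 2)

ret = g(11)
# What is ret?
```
Call trace (a repeated sub-call is expanded the first time; later identical calls just restate its return value):
g(i=11)
  g(i=10)
    g(i=9)
      g(i=8)
        g(i=7)
          g(i=6)
            g(i=5)
              g(i=4)
                g(i=3)
                  g(i=2)
                    g(i=1)
                    -> return 1
                    g(i=0)
                    -> return 0
                  -> return 1
                  g(i=1)
                  -> return 1
                -> return 2
                g(i=2) -> return 1  (same call as traced above)
              -> return 3
              g(i=3) -> return 2  (same call as traced above)
            -> return 5
            g(i=4) -> return 3  (same call as traced above)
          -> return 8
          g(i=5) -> return 5  (same call as traced above)
        -> return 13
        g(i=6) -> return 8  (same call as traced above)
      -> return 21
      g(i=7) -> return 13  (same call as traced above)
    -> return 34
    g(i=8) -> return 21  (same call as traced above)
  -> return 55
  g(i=9) -> return 34  (same call as traced above)
-> return 89

Final answer: 89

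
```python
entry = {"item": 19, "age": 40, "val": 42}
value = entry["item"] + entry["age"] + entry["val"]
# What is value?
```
Trace:
  entry={'item': 19, 'age': 40, 'val': 42}
  entry={'item': 19, 'age': 40, 'val': 42}, value=101

Final answer: 101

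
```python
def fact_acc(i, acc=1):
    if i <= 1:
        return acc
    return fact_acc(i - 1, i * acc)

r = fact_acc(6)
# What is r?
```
Call trace:
fact_acc(i=6, acc=1)
  fact_acc(i=5, acc=6)
    fact_acc(i=4, acc=30)
      fact_acc(i=3, acc=120)
        fact_acc(i=2, acc=360)
          fact_acc(i=1, acc=720)
          -> return 720
        -> return 720
      -> return 720
    -> return 720
  -> return 720
-> return 720

Final answer: 720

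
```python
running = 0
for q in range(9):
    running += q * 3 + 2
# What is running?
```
Trace:
  running=0
  running=2, q=0
  running=7, q=1
  running=15, q=2
  running=26, q=3
  running=40, q=4
  running=57, q=5
  running=77, q=6
  running=100, q=7
  running=126, q=8

Final answer: 126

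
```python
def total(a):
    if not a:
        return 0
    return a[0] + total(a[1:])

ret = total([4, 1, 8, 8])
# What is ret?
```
Call trace:
total(a=[4, 1, 8, 8])
  total(a=[1, 8, 8])
    total(a=[8, 8])
      total(a=[8])
        total(a=[])
        -> return 0
      -> return 8
    -> return 16
  -> return 17
-> return 21

Final answer: 21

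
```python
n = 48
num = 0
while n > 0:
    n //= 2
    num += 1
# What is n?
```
Trace:
  n=48
  n=48, num=0
  n=24, num=1
  n=12, num=2
  n=6, num=3
  n=3, num=4
  n=1, num=5
  n=0, num=6

Final answer: 0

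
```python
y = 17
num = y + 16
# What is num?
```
Trace:
  y=17
  y=17, num=33

Final answer: 33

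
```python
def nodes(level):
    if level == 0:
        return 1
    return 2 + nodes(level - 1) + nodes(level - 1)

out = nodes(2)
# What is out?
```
Call trace (a repeated sub-call is expanded the first time; later identical calls just restate its return value):
nodes(level=2)
  nodes(level=1)
    nodes(level=0)
    -> return 1
    nodes(level=0)
    -> return 1
  -> return 4
  nodes(level=1) -> return 4  (same call as traced above)
-> return 10

Final answer: 10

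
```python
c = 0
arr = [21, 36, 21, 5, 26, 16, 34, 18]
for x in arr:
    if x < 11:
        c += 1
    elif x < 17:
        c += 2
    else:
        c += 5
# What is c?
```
Trace:
  c=0
  c=5, x=21
  c=10, x=36
  c=15, x=21
  c=16, x=5
  c=21, x=26
  c=23, x=16
  c=28, x=34
  c=33, x=18

Final answer: 33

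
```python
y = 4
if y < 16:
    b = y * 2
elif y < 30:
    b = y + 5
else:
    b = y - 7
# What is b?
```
Trace:
  y=4
  y=4, b=8

Final answer: 8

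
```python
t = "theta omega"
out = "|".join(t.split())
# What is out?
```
Trace:
  t='theta omega'
  t='theta omega', out='theta|omega'

Final answer: 'theta|omega'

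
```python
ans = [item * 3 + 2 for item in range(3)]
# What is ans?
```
Trace:
  item=0
  item=1
  item=2
  ans=[2, 5, 8]

Final answer: [2, 5, 8]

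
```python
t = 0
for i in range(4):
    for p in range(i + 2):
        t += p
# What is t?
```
Trace:
  t=0
  t=0, i=0, p=0
  t=1, i=0, p=1
  t=1, i=1, p=0
  t=2, i=1, p=1
  t=4, i=1, p=2
  t=4, i=2, p=0
  t=5, i=2, p=1
  t=7, i=2, p=2
  t=10, i=2, p=3
  t=10, i=3, p=0
  t=11, i=3, p=1
  t=13, i=3, p=2
  t=16, i=3, p=3
  t=20, i=3, p=4

Final answer: 20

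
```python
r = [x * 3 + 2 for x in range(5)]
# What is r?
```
Trace:
  x=0
  x=1
  x=2
  x=3
  x=4
  r=[2, 5, 8, 11, 14]

Final answer: [2, 5, 8, 11, 14]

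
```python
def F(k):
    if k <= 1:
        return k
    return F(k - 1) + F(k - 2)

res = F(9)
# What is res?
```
Call trace (a repeated sub-call is expanded the first time; later identical calls just restate its return value):
F(k=9)
  F(k=8)
    F(k=7)
      F(k=6)
        F(k=5)
          F(k=4)
            F(k=3)
              F(k=2)
                F(k=1)
                -> return 1
                F(k=0)
                -> return 0
              -> return 1
              F(k=1)
              -> return 1
            -> return 2
            F(k=2) -> return 1  (same call as traced above)
          -> return 3
          F(k=3) -> return 2  (same call as traced above)
        -> return 5
        F(k=4) -> return 3  (same call as traced above)
      -> return 8
      F(k=5) -> return 5  (same call as traced above)
    -> return 13
    F(k=6) -> return 8  (same call as traced above)
  -> return 21
  F(k=7) -> return 13  (same call as traced above)
-> return 34

Final answer: 34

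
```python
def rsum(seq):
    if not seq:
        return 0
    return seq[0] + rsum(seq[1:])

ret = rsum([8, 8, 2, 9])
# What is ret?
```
Call trace:
rsum(seq=[8, 8, 2, 9])
  rsum(seq=[8, 2, 9])
    rsum(seq=[2, 9])
      rsum(seq=[9])
        rsum(seq=[])
        -> return 0
      -> return 9
    -> return 11
  -> return 19
-> return 27

Final answer: 27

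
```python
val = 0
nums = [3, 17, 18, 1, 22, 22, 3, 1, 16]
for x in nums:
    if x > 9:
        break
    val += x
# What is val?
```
Trace:
  val=0
  val=3, x=3
  val=3, x=17

Final answer: 3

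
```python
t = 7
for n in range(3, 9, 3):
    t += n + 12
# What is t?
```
Trace:
  t=7
  t=22, n=3
  t=40, n=6

Final answer: 40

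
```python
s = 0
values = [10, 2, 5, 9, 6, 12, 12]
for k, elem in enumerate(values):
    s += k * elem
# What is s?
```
Trace:
  s=0
  s=0, k=0, elem=10
  s=2, k=1, elem=2
  s=12, k=2, elem=5
  s=39, k=3, elem=9
  s=63, k=4, elem=6
  s=123, k=5, elem=12
  s=195, k=6, elem=12

Final answer: 195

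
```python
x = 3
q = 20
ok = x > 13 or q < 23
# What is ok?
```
Trace:
  x=3
  x=3, q=20
  x=3, q=20, ok=True

Final answer: True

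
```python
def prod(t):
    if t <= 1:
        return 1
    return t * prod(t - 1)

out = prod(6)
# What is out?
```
Call trace:
prod(t=6)
  prod(t=5)
    prod(t=4)
      prod(t=3)
        prod(t=2)
          prod(t=1)
          -> return 1
        -> return 2
      -> return 6
    -> return 24
  -> return 120
-> return 720

Final answer: 720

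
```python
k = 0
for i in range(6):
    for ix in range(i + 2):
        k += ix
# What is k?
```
Trace:
  k=0
  k=0, i=0, ix=0
  k=1, i=0, ix=1
  k=1, i=1, ix=0
  k=2, i=1, ix=1
  k=4, i=1, ix=2
  k=4, i=2, ix=0
  k=5, i=2, ix=1
  k=7, i=2, ix=2
  k=10, i=2, ix=3
  k=10, i=3, ix=0
  k=11, i=3, ix=1
  k=13, i=3, ix=2
  k=16, i=3, ix=3
  k=20, i=3, ix=4
  k=20, i=4, ix=0
  k=21, i=4, ix=1
  k=23, i=4, ix=2
  k=26, i=4, ix=3
  k=30, i=4, ix=4
  k=35, i=4, ix=5
  k=35, i=5, ix=0
  k=36, i=5, ix=1
  k=38, i=5, ix=2
  k=41, i=5, ix=3
  k=45, i=5, ix=4
  k=50, i=5, ix=5
  k=56, i=5, ix=6

Final answer: 56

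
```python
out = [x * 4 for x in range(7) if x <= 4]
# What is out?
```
Trace:
  x=0
  x=1
  x=2
  x=3
  x=4
  x=5
  x=6
  out=[0, 4, 8, 12, 16]

Final answer: [0, 4, 8, 12, 16]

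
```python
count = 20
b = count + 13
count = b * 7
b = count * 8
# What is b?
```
Trace:
  count=20
  count=20, b=33
  count=231, b=33
  count=231, b=1848

Final answer: 1848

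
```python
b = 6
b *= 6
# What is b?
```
Trace:
  b=6
  b=36

Final answer: 36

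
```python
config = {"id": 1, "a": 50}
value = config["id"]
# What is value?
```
Trace:
  config={'id': 1, 'a': 50}
  config={'id': 1, 'a': 50}, value=1

Final answer: 1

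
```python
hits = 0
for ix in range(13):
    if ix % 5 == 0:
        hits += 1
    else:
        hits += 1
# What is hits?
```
Trace:
  hits=0
  hits=1, ix=0
  hits=2, ix=1
  hits=3, ix=2
  hits=4, ix=3
  hits=5, ix=4
  hits=6, ix=5
  hits=7, ix=6
  hits=8, ix=7
  hits=9, ix=8
  hits=10, ix=9
  hits=11, ix=10
  hits=12, ix=11
  hits=13, ix=12

Final answer: 13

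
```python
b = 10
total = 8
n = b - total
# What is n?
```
Trace:
  b=10
  b=10, total=8
  b=10, total=8, n=2

Final answer: 2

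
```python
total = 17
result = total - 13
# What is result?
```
Trace:
  total=17
  total=17, result=4

Final answer: 4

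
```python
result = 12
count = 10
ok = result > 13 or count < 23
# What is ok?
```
Trace:
  result=12
  result=12, count=10
  result=12, count=10, ok=True

Final answer: True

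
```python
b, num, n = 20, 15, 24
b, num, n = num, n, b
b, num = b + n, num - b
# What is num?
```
Trace:
  b=20, num=15, n=24
  b=15, num=24, n=20
  b=35, num=9, n=20

Final answer: 9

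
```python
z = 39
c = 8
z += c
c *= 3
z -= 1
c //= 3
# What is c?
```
Trace:
  z=39
  z=39, c=8
  z=47, c=8
  z=47, c=24
  z=46, c=24
  z=46, c=8

Final answer: 8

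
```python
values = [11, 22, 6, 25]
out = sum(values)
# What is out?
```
Trace:
  values=[11, 22, 6, 25]
  values=[11, 22, 6, 25], out=64

Final answer: 64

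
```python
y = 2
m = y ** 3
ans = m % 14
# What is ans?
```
Trace:
  y=2
  y=2, m=8
  y=2, m=8, ans=8

Final answer: 8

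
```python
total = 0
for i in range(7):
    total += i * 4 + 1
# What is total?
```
Trace:
  total=0
  total=1, i=0
  total=6, i=1
  total=15, i=2
  total=28, i=3
  total=45, i=4
  total=66, i=5
  total=91, i=6

Final answer: 91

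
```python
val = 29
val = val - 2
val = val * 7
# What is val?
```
Trace:
  val=29
  val=27
  val=189

Final answer: 189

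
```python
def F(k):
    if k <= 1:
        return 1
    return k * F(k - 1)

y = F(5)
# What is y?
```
Call trace:
F(k=5)
  F(k=4)
    F(k=3)
      F(k=2)
        F(k=1)
        -> return 1
      -> return 2
    -> return 6
  -> return 24
-> return 120

Final answer: 120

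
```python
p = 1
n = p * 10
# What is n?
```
Trace:
  p=1
  p=1, n=10

Final answer: 10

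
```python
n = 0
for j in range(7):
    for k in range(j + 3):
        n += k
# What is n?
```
Trace:
  n=0
  n=0, j=0, k=0
  n=1, j=0, k=1
  n=3, j=0, k=2
  n=3, j=1, k=0
  n=4, j=1, k=1
  n=6, j=1, k=2
  n=9, j=1, k=3
  n=9, j=2, k=0
  n=10, j=2, k=1
  n=12, j=2, k=2
  n=15, j=2, k=3
  n=19, j=2, k=4
  n=19, j=3, k=0
  n=20, j=3, k=1
  n=22, j=3, k=2
  n=25, j=3, k=3
  n=29, j=3, k=4
  n=34, j=3, k=5
  n=34, j=4, k=0
  n=35, j=4, k=1
  n=37, j=4, k=2
  n=40, j=4, k=3
  n=44, j=4, k=4
  n=49, j=4, k=5
  n=55, j=4, k=6
  n=55, j=5, k=0
  n=56, j=5, k=1
  n=58, j=5, k=2
  n=61, j=5, k=3
  n=65, j=5, k=4
  n=70, j=5, k=5
  n=76, j=5, k=6
  n=83, j=5, k=7
  n=83, j=6, k=0
  n=84, j=6, k=1
  n=86, j=6, k=2
  n=89, j=6, k=3
  n=93, j=6, k=4
  n=98, j=6, k=5
  n=104, j=6, k=6
  n=111, j=6, k=7
  n=119, j=6, k=8

Final answer: 119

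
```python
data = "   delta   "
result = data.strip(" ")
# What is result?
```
Trace:
  data='   delta   '
  data='   delta   ', result='delta'

Final answer: 'delta'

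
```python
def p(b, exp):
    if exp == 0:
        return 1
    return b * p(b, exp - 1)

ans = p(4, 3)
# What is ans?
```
Call trace:
p(b=4, exp=3)
  p(b=4, exp=2)
    p(b=4, exp=1)
      p(b=4, exp=0)
      -> return 1
    -> return 4
  -> return 16
-> return 64

Final answer: 64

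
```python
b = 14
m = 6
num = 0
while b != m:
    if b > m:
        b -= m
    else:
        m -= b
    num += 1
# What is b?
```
Trace:
  b=14
  b=14, m=6
  b=14, m=6, num=0
  b=8, m=6, num=1
  b=2, m=6, num=2
  b=2, m=4, num=3
  b=2, m=2, num=4

Final answer: 2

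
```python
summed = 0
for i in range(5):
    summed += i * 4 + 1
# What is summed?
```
Trace:
  summed=0
  summed=1, i=0
  summed=6, i=1
  summed=15, i=2
  summed=28, i=3
  summed=45, i=4

Final answer: 45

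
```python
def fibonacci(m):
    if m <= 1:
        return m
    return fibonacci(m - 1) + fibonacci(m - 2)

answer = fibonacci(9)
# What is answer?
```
Call trace (a repeated sub-call is expanded the first time; later identical calls just restate its return value):
fibonacci(m=9)
  fibonacci(m=8)
    fibonacci(m=7)
      fibonacci(m=6)
        fibonacci(m=5)
          fibonacci(m=4)
            fibonacci(m=3)
              fibonacci(m=2)
                fibonacci(m=1)
                -> return 1
                fibonacci(m=0)
                -> return 0
              -> return 1
              fibonacci(m=1)
              -> return 1
            -> return 2
            fibonacci(m=2) -> return 1  (same call as traced above)
          -> return 3
          fibonacci(m=3) -> return 2  (same call as traced above)
        -> return 5
        fibonacci(m=4) -> return 3  (same call as traced above)
      -> return 8
      fibonacci(m=5) -> return 5  (same call as traced above)
    -> return 13
    fibonacci(m=6) -> return 8  (same call as traced above)
  -> return 21
  fibonacci(m=7) -> return 13  (same call as traced above)
-> return 34

Final answer: 34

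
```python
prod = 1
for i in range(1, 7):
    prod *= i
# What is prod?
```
Trace:
  prod=1
  prod=1, i=1
  prod=2, i=2
  prod=6, i=3
  prod=24, i=4
  prod=120, i=5
  prod=720, i=6

Final answer: 720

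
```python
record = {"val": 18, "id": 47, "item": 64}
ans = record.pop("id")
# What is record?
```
Trace:
  record={'val': 18, 'id': 47, 'item': 64}
  record={'val': 18, 'item': 64}, ans=47

Final answer: {'val': 18, 'item': 64}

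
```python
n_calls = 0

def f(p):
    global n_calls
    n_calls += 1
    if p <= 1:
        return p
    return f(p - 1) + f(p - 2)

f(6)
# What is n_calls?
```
Call trace (a repeated sub-call is expanded the first time; later identical calls just restate its return value):
f(p=6)
  f(p=5)
    f(p=4)
      f(p=3)
        f(p=2)
          f(p=1)
          -> return 1
          f(p=0)
          -> return 0
        -> return 1
        f(p=1)
        -> return 1
      -> return 2
      f(p=2) -> return 1  (same call as traced above)
    -> return 3
    f(p=3) -> return 2  (same call as traced above)
  -> return 5
  f(p=4) -> return 3  (same call as traced above)
-> return 8

n_calls is incremented once per call, so count the calls in each subtree. Let C(p) = number of calls made by f(p).
C(0) = C(1) = 1 (base case, no recursion); C(p) = 1 + C(p - 1) + C(p - 2) otherwise.
C(2) = 1 + C(1) + C(0) = 1 + 1 + 1 = 3
C(3) = 1 + C(2) + C(1) = 1 + 3 + 1 = 5
C(4) = 1 + C(3) + C(2) = 1 + 5 + 3 = 9
C(5) = 1 + C(4) + C(3) = 1 + 9 + 5 = 15
C(6) = 1 + C(5) + C(4) = 1 + 15 + 9 = 25
n_calls = C(6) = 25

Final answer: 25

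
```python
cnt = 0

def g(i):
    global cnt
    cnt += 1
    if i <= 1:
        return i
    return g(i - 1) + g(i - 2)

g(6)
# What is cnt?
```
Call trace (a repeated sub-call is expanded the first time; later identical calls just restate its return value):
g(i=6)
  g(i=5)
    g(i=4)
      g(i=3)
        g(i=2)
          g(i=1)
          -> return 1
          g(i=0)
          -> return 0
        -> return 1
        g(i=1)
        -> return 1
      -> return 2
      g(i=2) -> return 1  (same call as traced above)
    -> return 3
    g(i=3) -> return 2  (same call as traced above)
  -> return 5
  g(i=4) -> return 3  (same call as traced above)
-> return 8

cnt is incremented once per call, so count the calls in each subtree. Let C(i) = number of calls made by g(i).
C(0) = C(1) = 1 (base case, no recursion); C(i) = 1 + C(i - 1) + C(i - 2) otherwise.
C(2) = 1 + C(1) + C(0) = 1 + 1 + 1 = 3
C(3) = 1 + C(2) + C(1) = 1 + 3 + 1 = 5
C(4) = 1 + C(3) + C(2) = 1 + 5 + 3 = 9
C(5) = 1 + C(4) + C(3) = 1 + 9 + 5 = 15
C(6) = 1 + C(5) + C(4) = 1 + 15 + 9 = 25
cnt = C(6) = 25

Final answer: 25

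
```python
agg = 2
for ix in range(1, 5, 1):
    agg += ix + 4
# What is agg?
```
Trace:
  agg=2
  agg=7, ix=1
  agg=13, ix=2
  agg=20, ix=3
  agg=28, ix=4

Final answer: 28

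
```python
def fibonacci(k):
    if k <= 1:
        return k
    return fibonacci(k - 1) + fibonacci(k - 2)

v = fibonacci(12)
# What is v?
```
Call trace (a repeated sub-call is expanded the first time; later identical calls just restate its return value):
fibonacci(k=12)
  fibonacci(k=11)
    fibonacci(k=10)
      fibonacci(k=9)
        fibonacci(k=8)
          fibonacci(k=7)
            fibonacci(k=6)
              fibonacci(k=5)
                fibonacci(k=4)
                  fibonacci(k=3)
                    fibonacci(k=2)
                      fibonacci(k=1)
                      -> return 1
                      fibonacci(k=0)
                      -> return 0
                    -> return 1
                    fibonacci(k=1)
                    -> return 1
                  -> return 2
                  fibonacci(k=2) -> return 1  (same call as traced above)
                -> return 3
                fibonacci(k=3) -> return 2  (same call as traced above)
              -> return 5
              fibonacci(k=4) -> return 3  (same call as traced above)
            -> return 8
            fibonacci(k=5) -> return 5  (same call as traced above)
          -> return 13
          fibonacci(k=6) -> return 8  (same call as traced above)
        -> return 21
        fibonacci(k=7) -> return 13  (same call as traced above)
      -> return 34
      fibonacci(k=8) -> return 21  (same call as traced above)
    -> return 55
    fibonacci(k=9) -> return 34  (same call as traced above)
  -> return 89
  fibonacci(k=10) -> return 55  (same call as traced above)
-> return 144

Final answer: 144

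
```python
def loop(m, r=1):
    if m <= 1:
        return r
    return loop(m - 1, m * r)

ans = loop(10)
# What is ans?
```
Call trace:
loop(m=10, r=1)
  loop(m=9, r=10)
    loop(m=8, r=90)
      loop(m=7, r=720)
        loop(m=6, r=5040)
          loop(m=5, r=30240)
            loop(m=4, r=151200)
              loop(m=3, r=604800)
                loop(m=2, r=1814400)
                  loop(m=1, r=3628800)
                  -> return 3628800
                -> return 3628800
              -> return 3628800
            -> return 3628800
          -> return 3628800
        -> return 3628800
      -> return 3628800
    -> return 3628800
  -> return 3628800
-> return 3628800

Final answer: 3628800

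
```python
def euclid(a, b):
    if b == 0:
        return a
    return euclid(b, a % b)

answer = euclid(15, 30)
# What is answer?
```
Call trace:
euclid(a=15, b=30)
  euclid(a=30, b=15)
    euclid(a=15, b=0)
    -> return 15
  -> return 15
-> return 15

Final answer: 15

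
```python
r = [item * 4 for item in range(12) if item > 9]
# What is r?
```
Trace:
  item=0
  item=1
  item=2
  item=3
  item=4
  item=5
  item=6
  item=7
  item=8
  item=9
  item=10
  item=11
  r=[40, 44]

Final answer: [40, 44]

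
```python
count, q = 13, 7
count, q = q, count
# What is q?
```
Trace:
  count=13, q=7
  count=7, q=13

Final answer: 13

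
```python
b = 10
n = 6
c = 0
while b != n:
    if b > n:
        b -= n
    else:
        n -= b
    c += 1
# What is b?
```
Trace:
  b=10
  b=10, n=6
  b=10, n=6, c=0
  b=4, n=6, c=1
  b=4, n=2, c=2
  b=2, n=2, c=3

Final answer: 2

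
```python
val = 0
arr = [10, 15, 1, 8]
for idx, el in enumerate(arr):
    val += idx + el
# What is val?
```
Trace:
  val=0
  val=10, idx=0, el=10
  val=26, idx=1, el=15
  val=29, idx=2, el=1
  val=40, idx=3, el=8

Final answer: 40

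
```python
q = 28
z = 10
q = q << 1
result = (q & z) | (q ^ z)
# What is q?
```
Trace:
  q=28
  q=28, z=10
  q=56, z=10
  q=56, z=10, result=58

Final answer: 56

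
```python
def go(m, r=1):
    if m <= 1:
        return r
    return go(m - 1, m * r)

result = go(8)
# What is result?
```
Call trace:
go(m=8, r=1)
  go(m=7, r=8)
    go(m=6, r=56)
      go(m=5, r=336)
        go(m=4, r=1680)
          go(m=3, r=6720)
            go(m=2, r=20160)
              go(m=1, r=40320)
              -> return 40320
            -> return 40320
          -> return 40320
        -> return 40320
      -> return 40320
    -> return 40320
  -> return 40320
-> return 40320

Final answer: 40320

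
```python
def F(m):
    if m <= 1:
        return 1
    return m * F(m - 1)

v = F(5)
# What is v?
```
Call trace:
F(m=5)
  F(m=4)
    F(m=3)
      F(m=2)
        F(m=1)
        -> return 1
      -> return 2
    -> return 6
  -> return 24
-> return 120

Final answer: 120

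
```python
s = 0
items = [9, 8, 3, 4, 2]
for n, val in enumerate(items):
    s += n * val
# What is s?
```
Trace:
  s=0
  s=0, n=0, val=9
  s=8, n=1, val=8
  s=14, n=2, val=3
  s=26, n=3, val=4
  s=34, n=4, val=2

Final answer: 34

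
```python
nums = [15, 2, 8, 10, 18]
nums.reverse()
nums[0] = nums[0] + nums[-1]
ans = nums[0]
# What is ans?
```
Trace:
  nums=[15, 2, 8, 10, 18]
  nums=[18, 10, 8, 2, 15]
  nums=[33, 10, 8, 2, 15]
  nums=[33, 10, 8, 2, 15], ans=33

Final answer: 33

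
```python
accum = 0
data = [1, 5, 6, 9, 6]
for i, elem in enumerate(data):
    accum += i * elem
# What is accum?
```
Trace:
  accum=0
  accum=0, i=0, elem=1
  accum=5, i=1, elem=5
  accum=17, i=2, elem=6
  accum=44, i=3, elem=9
  accum=68, i=4, elem=6

Final answer: 68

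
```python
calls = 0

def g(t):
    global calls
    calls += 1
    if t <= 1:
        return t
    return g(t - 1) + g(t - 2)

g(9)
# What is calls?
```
Call trace (a repeated sub-call is expanded the first time; later identical calls just restate its return value):
g(t=9)
  g(t=8)
    g(t=7)
      g(t=6)
        g(t=5)
          g(t=4)
            g(t=3)
              g(t=2)
                g(t=1)
                -> return 1
                g(t=0)
                -> return 0
              -> return 1
              g(t=1)
              -> return 1
            -> return 2
            g(t=2) -> return 1  (same call as traced above)
          -> return 3
          g(t=3) -> return 2  (same call as traced above)
        -> return 5
        g(t=4) -> return 3  (same call as traced above)
      -> return 8
      g(t=5) -> return 5  (same call as traced above)
    -> return 13
    g(t=6) -> return 8  (same call as traced above)
  -> return 21
  g(t=7) -> return 13  (same call as traced above)
-> return 34

calls is incremented once per call, so count the calls in each subtree. Let C(t) = number of calls made by g(t).
C(0) = C(1) = 1 (base case, no recursion); C(t) = 1 + C(t - 1) + C(t - 2) otherwise.
C(2) = 1 + C(1) + C(0) = 1 + 1 + 1 = 3
C(3) = 1 + C(2) + C(1) = 1 + 3 + 1 = 5
C(4) = 1 + C(3) + C(2) = 1 + 5 + 3 = 9
C(5) = 1 + C(4) + C(3) = 1 + 9 + 5 = 15
C(6) = 1 + C(5) + C(4) = 1 + 15 + 9 = 25
C(7) = 1 + C(6) + C(5) = 1 + 25 + 15 = 41
C(8) = 1 + C(7) + C(6) = 1 + 41 + 25 = 67
C(9) = 1 + C(8) + C(7) = 1 + 67 + 41 = 109
calls = C(9) = 109

Final answer: 109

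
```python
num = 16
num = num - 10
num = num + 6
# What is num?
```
Trace:
  num=16
  num=6
  num=12

Final answer: 12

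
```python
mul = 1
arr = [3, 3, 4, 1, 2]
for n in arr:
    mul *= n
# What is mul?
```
Trace:
  mul=1
  mul=3, n=3
  mul=9, n=3
  mul=36, n=4
  mul=36, n=1
  mul=72, n=2

Final answer: 72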